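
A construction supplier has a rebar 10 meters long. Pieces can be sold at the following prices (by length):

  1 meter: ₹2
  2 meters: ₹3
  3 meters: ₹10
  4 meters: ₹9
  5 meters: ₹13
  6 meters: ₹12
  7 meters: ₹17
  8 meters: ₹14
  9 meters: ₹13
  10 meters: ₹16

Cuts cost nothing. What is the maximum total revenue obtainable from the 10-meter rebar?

32

Let v[k] be the best obtainable value from length k. For each k, try every first piece i and keep the best of price[i] + v[k−i].
v[1] = 2
v[2] = max(2+2, 3+0) = 4
v[3] = max(2+4, 3+2, 10+0) = 10
v[4] = max(2+10, 3+4, 10+2, 9+0) = 12
v[5] = max(2+12, 3+10, 10+4, 9+2, 13+0) = 14
v[6] = max(2+14, 3+12, 10+10, 9+4, 13+2, 12+0) = 20
v[7] = max(2+20, 3+14, 10+12, …, 12+2, 17+0) = 22
v[8] = max(2+22, 3+20, 10+14, …, 17+2, 14+0) = 24
v[9] = max(2+24, 3+22, 10+20, …, 14+2, 13+0) = 30
v[10] = max(2+30, 3+24, 10+22, …, 13+2, 16+0) = 32
One optimal cutting: 3 + 3 + 3 + 1 → ₹10 + ₹10 + ₹10 + ₹2 = ₹32.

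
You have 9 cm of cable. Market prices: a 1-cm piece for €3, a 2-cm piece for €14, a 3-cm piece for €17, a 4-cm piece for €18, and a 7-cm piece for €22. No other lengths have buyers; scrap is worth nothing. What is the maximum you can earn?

59

Let best[k] be the best obtainable value from length k. For each k, try every first piece i and keep the best of price[i] + best[k−i].
best[1] = 3
best[2] = max(3+3, 14+0) = 14
best[3] = max(3+14, 14+3, 17+0) = 17
best[4] = max(3+17, 14+14, 17+3, 18+0) = 28
best[5] = max(3+28, 14+17, 17+14, 18+3) = 31
best[6] = max(3+31, 14+28, 17+17, 18+14) = 42
best[7] = max(3+42, 14+31, 17+28, 18+17, 22+0) = 45
best[8] = max(3+45, 14+42, 17+31, 18+28, 22+3) = 56
best[9] = max(3+56, 14+45, 17+42, 18+31, 22+14) = 59
One optimal cutting: 2 + 2 + 2 + 2 + 1 → €59.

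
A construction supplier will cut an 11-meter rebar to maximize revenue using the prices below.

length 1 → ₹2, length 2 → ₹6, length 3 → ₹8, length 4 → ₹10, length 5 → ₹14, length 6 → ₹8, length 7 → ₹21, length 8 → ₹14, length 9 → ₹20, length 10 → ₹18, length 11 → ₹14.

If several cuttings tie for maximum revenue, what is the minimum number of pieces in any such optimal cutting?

3

Build r[k] bottom-up: r[k] = max over allowed piece i of (p[i] + r[k−i]).
r[1] = 2
r[2] = max(2+2, 6+0) = 6
r[3] = max(2+6, 6+2, 8+0) = 8
r[4] = max(2+8, 6+6, 8+2, 10+0) = 12
r[5] = max(2+12, 6+8, 8+6, 10+2, 14+0) = 14
r[6] = max(2+14, 6+12, 8+8, 10+6, 14+2, 8+0) = 18
r[7] = max(2+18, 6+14, 8+12, …, 8+2, 21+0) = 21
r[8] = max(2+21, 6+18, 8+14, …, 21+2, 14+0) = 24
r[9] = max(2+24, 6+21, 8+18, …, 14+2, 20+0) = 27
r[10] = max(2+27, 6+24, 8+21, …, 20+2, 18+0) = 30
r[11] = max(2+30, 6+27, 8+24, …, 18+2, 14+0) = 33
Maximum revenue is ₹33.
Now minimize piece count subject to staying optimal: for each k, pieces[k] = 1 + min over i with p[i]+r[k−i]=r[k] of pieces[k−i].
pieces[8] = 4
pieces[9] = 2
pieces[10] = 5
pieces[11] = 3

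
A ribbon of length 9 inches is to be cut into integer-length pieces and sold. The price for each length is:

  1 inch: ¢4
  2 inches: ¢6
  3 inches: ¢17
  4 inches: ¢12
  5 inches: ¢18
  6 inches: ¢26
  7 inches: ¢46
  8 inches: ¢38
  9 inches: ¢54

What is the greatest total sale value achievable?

Consider every possible first cut. v[k] is the best of p[i]+v[k−i] over all sellable i≤k.
v[1] = 4
v[2] = 8  (first piece 1, then v[1]=4)
v[3] = 17
v[4] = 21  (first piece 1, then v[3]=17)
v[5] = 25  (first piece 1, then v[4]=21)
v[6] = 34  (first piece 3, then v[3]=17)
v[7] = 46
v[8] = 50  (first piece 1, then v[7]=46)
v[9] = 54  (first piece 1, then v[8]=50)
One optimal cutting: 7 + 1 + 1 → ¢46 + ¢4 + ¢4 = ¢54.

54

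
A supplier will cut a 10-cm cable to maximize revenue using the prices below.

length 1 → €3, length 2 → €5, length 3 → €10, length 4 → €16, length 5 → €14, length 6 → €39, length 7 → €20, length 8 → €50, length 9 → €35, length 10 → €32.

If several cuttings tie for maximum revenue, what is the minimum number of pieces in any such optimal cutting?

3

Let r[k] be the best obtainable value from length k. For each k, try every first piece i and keep the best of price[i] + r[k−i].
r[1] = 3
r[2] = 6  (first piece 1, then r[1]=3)
r[3] = 10
r[4] = 16
r[5] = 19  (first piece 1, then r[4]=16)
r[6] = 39
r[7] = 42  (first piece 1, then r[6]=39)
r[8] = 50
r[9] = 53  (first piece 1, then r[8]=50)
r[10] = 56  (first piece 1, then r[9]=53)
Maximum revenue is €56.
Now minimize piece count subject to staying optimal: for each k, pieces[k] = 1 + min over i with p[i]+r[k−i]=r[k] of pieces[k−i].
pieces[7] = 2
pieces[8] = 1
pieces[9] = 2
pieces[10] = 3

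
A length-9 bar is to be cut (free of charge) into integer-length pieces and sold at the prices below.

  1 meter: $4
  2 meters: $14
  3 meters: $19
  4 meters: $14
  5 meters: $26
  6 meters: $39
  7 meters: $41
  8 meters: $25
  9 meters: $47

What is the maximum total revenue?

Let best[k] be the best obtainable value from length k. For each k, try every first piece i and keep the best of price[i] + best[k−i].
best[1] = 4
best[2] = max(4+4, 14+0) = 14
best[3] = max(4+14, 14+4, 19+0) = 19
best[4] = max(4+19, 14+14, 19+4, 14+0) = 28
best[5] = max(4+28, 14+19, 19+14, 14+4, 26+0) = 33
best[6] = max(4+33, 14+28, 19+19, 14+14, 26+4, 39+0) = 42
best[7] = max(4+42, 14+33, 19+28, …, 39+4, 41+0) = 47
best[8] = max(4+47, 14+42, 19+33, …, 41+4, 25+0) = 56
best[9] = max(4+56, 14+47, 19+42, …, 25+4, 47+0) = 61
One optimal cutting: 3 + 2 + 2 + 2 → $19 + $14 + $14 + $14 = $61.

61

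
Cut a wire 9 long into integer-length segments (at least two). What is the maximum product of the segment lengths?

Let prod[k] be the best product for length k (with at least one cut). For each first piece i, the rest contributes max(k−i, prod[k−i]).
Small cases: prod[2]=1.
prod[3] = 1*max(2,1) = 1*2 = 2
prod[4] = 2*max(2,1) = 2*2 = 4
prod[5] = 2*max(3,2) = 2*3 = 6
prod[6] = 3*max(3,2) = 3*3 = 9
prod[7] = 2*max(5,6) = 2*6 = 12
prod[8] = 2*max(6,9) = 2*9 = 18
prod[9] = 3*max(6,9) = 3*9 = 27
One optimal split: 3 + 3 + 3; product 3*3*3 = 27.

27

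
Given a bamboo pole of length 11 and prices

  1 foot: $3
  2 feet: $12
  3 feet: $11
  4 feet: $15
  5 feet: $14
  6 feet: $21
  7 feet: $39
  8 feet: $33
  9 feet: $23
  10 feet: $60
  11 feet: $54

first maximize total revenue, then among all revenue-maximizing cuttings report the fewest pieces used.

Build r[k] bottom-up: r[k] = max over allowed piece i of (p[i] + r[k−i]).
r[1] = 3
r[2] = 12
r[3] = 15  (first piece 1, then r[2]=12)
r[4] = 24  (first piece 2, then r[2]=12)
r[5] = 27  (first piece 1, then r[4]=24)
r[6] = 36  (first piece 2, then r[4]=24)
r[7] = 39  (first piece 1, then r[6]=36)
r[8] = 48  (first piece 2, then r[6]=36)
r[9] = 51  (first piece 1, then r[8]=48)
r[10] = 60  (first piece 2, then r[8]=48)
r[11] = 63  (first piece 1, then r[10]=60)
Maximum revenue is $63.
Now minimize piece count subject to staying optimal: for each k, pieces[k] = 1 + min over i with p[i]+r[k−i]=r[k] of pieces[k−i].
pieces[8] = 4
pieces[9] = 2
pieces[10] = 1
pieces[11] = 2

2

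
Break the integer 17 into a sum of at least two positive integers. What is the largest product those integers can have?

Fill m[k] for k=2..17: at each k try every first piece i and multiply by the better of (k−i) uncut or m[k−i].
m[2] = 1*max(1,0) = 1*1 = 1
m[3] = 1*max(2,1) = 1*2 = 2
m[4] = 2*max(2,1) = 2*2 = 4
m[5] = 2*max(3,2) = 2*3 = 6
m[6] = 3*max(3,2) = 3*3 = 9
m[7] = 2*max(5,6) = 2*6 = 12
m[8] = 2*max(6,9) = 2*9 = 18
m[9] = 3*max(6,9) = 3*9 = 27
m[10] = 2*max(8,18) = 2*18 = 36
m[11] = 2*max(9,27) = 2*27 = 54
m[12] = 3*max(9,27) = 3*27 = 81
m[13] = 2*max(11,54) = 2*54 = 108
m[14] = 2*max(12,81) = 2*81 = 162
m[15] = 3*max(12,81) = 3*81 = 243
m[16] = 2*max(14,162) = 2*162 = 324
m[17] = 2*max(15,243) = 2*243 = 486
One optimal split: 3 + 3 + 3 + 3 + 3 + 2; product 3*3*3*3*3*2 = 486.

486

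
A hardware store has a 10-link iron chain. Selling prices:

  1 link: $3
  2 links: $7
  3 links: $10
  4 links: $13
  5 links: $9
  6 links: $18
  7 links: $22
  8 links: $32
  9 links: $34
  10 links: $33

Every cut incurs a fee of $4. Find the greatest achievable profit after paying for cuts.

35

Consider every possible first cut. net[k] is the best of p[i]+net[k−i] over all sellable i≤k, charging 4 whenever i<k.
net[1] = 3
net[2] = 7
net[3] = 10
net[4] = 13
net[5] = 13  (first piece 2, then net[3]=10)
net[6] = 18
net[7] = 22
net[8] = 32
net[9] = 34
net[10] = 35  (first piece 2, then net[8]=32)
One optimal plan: pieces 8 + 2 (1 cut) → $39 − $4 = $35.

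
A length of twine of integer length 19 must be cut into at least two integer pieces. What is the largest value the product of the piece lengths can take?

Define g[k] = max over 1≤i<k of i · max(k−i, g[k−i]); the inner max lets the remainder stay uncut if that's better.
g[2] = 1·max(1,0) = 1·1 = 1
g[3] = 1·max(2,1) = 1·2 = 2
g[4] = 2·max(2,1) = 2·2 = 4
g[5] = 2·max(3,2) = 2·3 = 6
g[6] = 3·max(3,2) = 3·3 = 9
g[7] = 2·max(5,6) = 2·6 = 12
g[8] = 2·max(6,9) = 2·9 = 18
g[9] = 3·max(6,9) = 3·9 = 27
g[10] = 2·max(8,18) = 2·18 = 36
g[11] = 2·max(9,27) = 2·27 = 54
g[12] = 3·max(9,27) = 3·27 = 81
g[13] = 2·max(11,54) = 2·54 = 108
g[14] = 2·max(12,81) = 2·81 = 162
g[15] = 3·max(12,81) = 3·81 = 243
g[16] = 2·max(14,162) = 2·162 = 324
g[17] = 2·max(15,243) = 2·243 = 486
g[18] = 3·max(15,243) = 3·243 = 729
g[19] = 2·max(17,486) = 2·486 = 972
One optimal split: 3 + 3 + 3 + 3 + 3 + 2 + 2; product 3·3·3·3·3·2·2 = 972.

972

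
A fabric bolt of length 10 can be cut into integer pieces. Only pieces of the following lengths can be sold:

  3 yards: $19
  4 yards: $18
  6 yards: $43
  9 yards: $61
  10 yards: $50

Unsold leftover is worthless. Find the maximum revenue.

Build r[k] bottom-up: r[k] = max over allowed piece i of (p[i] + r[k−i]).
r[1] = 0
r[2] = 0
r[3] = 19
r[4] = 19
r[5] = 19
r[6] = 43
r[7] = 43
r[8] = 43
r[9] = 62  (first piece 3, then r[6]=43)
r[10] = 62
One optimal cutting: pieces 6 + 3 with 1 yard of scrap → $62.

62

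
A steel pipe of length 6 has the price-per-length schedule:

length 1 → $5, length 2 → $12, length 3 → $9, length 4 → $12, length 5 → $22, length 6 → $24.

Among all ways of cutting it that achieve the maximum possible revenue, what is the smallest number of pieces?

Let r[k] be the best obtainable value from length k. For each k, try every first piece i and keep the best of price[i] + r[k−i].
r[1] = 5
r[2] = max(5+5, 12+0) = 12
r[3] = max(5+12, 12+5, 9+0) = 17
r[4] = max(5+17, 12+12, 9+5, 12+0) = 24
r[5] = max(5+24, 12+17, 9+12, 12+5, 22+0) = 29
r[6] = max(5+29, 12+24, 9+17, 12+12, 22+5, 24+0) = 36
Maximum revenue is $36.
Now minimize piece count subject to staying optimal: for each k, pieces[k] = 1 + min over i with p[i]+r[k−i]=r[k] of pieces[k−i].
pieces[3] = 2
pieces[4] = 2
pieces[5] = 3
pieces[6] = 3

3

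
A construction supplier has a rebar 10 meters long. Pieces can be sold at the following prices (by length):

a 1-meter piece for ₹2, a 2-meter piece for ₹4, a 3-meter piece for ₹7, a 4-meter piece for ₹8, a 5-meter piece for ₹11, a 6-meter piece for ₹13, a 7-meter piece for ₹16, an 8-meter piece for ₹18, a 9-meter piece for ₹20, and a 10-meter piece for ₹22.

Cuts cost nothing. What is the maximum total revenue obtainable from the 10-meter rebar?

23

Let v[k] be the best obtainable value from length k. For each k, try every first piece i and keep the best of price[i] + v[k−i].
v[1] = 2
v[2] = max(2+2, 4+0) = 4
v[3] = max(2+4, 4+2, 7+0) = 7
v[4] = max(2+7, 4+4, 7+2, 8+0) = 9
v[5] = max(2+9, 4+7, 7+4, 8+2, 11+0) = 11
v[6] = max(2+11, 4+9, 7+7, 8+4, 11+2, 13+0) = 14
v[7] = max(2+14, 4+11, 7+9, …, 13+2, 16+0) = 16
v[8] = max(2+16, 4+14, 7+11, …, 16+2, 18+0) = 18
v[9] = max(2+18, 4+16, 7+14, …, 18+2, 20+0) = 21
v[10] = max(2+21, 4+18, 7+16, …, 20+2, 22+0) = 23
One optimal cutting: 3 + 3 + 3 + 1 → ₹7 + ₹7 + ₹7 + ₹2 = ₹23.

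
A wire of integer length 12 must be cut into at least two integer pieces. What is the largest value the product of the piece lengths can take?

Fill m[k] for k=2..12: at each k try every first piece i and multiply by the better of (k−i) uncut or m[k−i].
Small cases: m[2]=1, m[3]=2, m[4]=4, m[5]=6, m[6]=9.
m[7] = 2·max(5,6) = 2·6 = 12
m[8] = 2·max(6,9) = 2·9 = 18
m[9] = 3·max(6,9) = 3·9 = 27
m[10] = 2·max(8,18) = 2·18 = 36
m[11] = 2·max(9,27) = 2·27 = 54
m[12] = 3·max(9,27) = 3·27 = 81
One optimal split: 3 + 3 + 3 + 3; product 3·3·3·3 = 81.

81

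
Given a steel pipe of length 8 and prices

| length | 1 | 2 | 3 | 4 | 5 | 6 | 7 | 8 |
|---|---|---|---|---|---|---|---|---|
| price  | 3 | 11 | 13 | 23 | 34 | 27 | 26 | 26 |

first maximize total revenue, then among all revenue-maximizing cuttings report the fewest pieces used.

Let r[k] be the best obtainable value from length k. For each k, try every first piece i and keep the best of price[i] + r[k−i].
r[1] = 3
r[2] = max(3+3, 11+0) = 11
r[3] = max(3+11, 11+3, 13+0) = 14
r[4] = max(3+14, 11+11, 13+3, 23+0) = 23
r[5] = max(3+23, 11+14, 13+11, 23+3, 34+0) = 34
r[6] = max(3+34, 11+23, 13+14, 23+11, 34+3, 27+0) = 37
r[7] = max(3+37, 11+34, 13+23, …, 27+3, 26+0) = 45
r[8] = max(3+45, 11+37, 13+34, …, 26+3, 26+0) = 48
Maximum revenue is $48.
Now minimize piece count subject to staying optimal: for each k, pieces[k] = 1 + min over i with p[i]+r[k−i]=r[k] of pieces[k−i].
pieces[5] = 1
pieces[6] = 2
pieces[7] = 2
pieces[8] = 3

3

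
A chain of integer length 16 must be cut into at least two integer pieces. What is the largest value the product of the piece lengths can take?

324

Let m[k] be the best product for length k (with at least one cut). For each first piece i, the rest contributes max(k−i, m[k−i]).
Small cases: m[2]=1, m[3]=2, m[4]=4, m[5]=6, m[6]=9, m[7]=12, m[8]=18, m[9]=27, m[10]=36.
m[11] = max(1·36, 2·27, 3·18, …, 9·2, 10·1) = 54
m[12] = max(1·54, 2·36, 3·27, …, 10·2, 11·1) = 81
m[13] = max(1·81, 2·54, 3·36, …, 11·2, 12·1) = 108
m[14] = max(1·108, 2·81, 3·54, …, 12·2, 13·1) = 162
m[15] = max(1·162, 2·108, 3·81, …, 13·2, 14·1) = 243
m[16] = max(1·243, 2·162, 3·108, …, 14·2, 15·1) = 324
One optimal split: 3 + 3 + 3 + 3 + 2 + 2; product 3·3·3·3·2·2 = 324.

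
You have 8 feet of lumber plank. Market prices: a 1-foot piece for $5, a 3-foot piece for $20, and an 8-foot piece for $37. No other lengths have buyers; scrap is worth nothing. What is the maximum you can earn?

Consider every possible first cut. f[k] is the best of p[i]+f[k−i] over all sellable i≤k.
f[1] = 5
f[2] = 10  (first piece 1, then f[1]=5)
f[3] = 20
f[4] = 25  (first piece 1, then f[3]=20)
f[5] = 30  (first piece 1, then f[4]=25)
f[6] = 40  (first piece 3, then f[3]=20)
f[7] = 45  (first piece 1, then f[6]=40)
f[8] = 50  (first piece 1, then f[7]=45)
One optimal cutting: 3 + 3 + 1 + 1 → $50.

50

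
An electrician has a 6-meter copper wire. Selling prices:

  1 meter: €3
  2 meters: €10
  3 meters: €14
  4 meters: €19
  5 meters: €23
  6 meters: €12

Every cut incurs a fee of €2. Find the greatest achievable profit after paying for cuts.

27

Consider every possible first cut. v[k] is the best of p[i]+v[k−i] over all sellable i≤k, charging 2 whenever i<k.
v[1] = 3
v[2] = max(3+3-2, 10+0) = 10
v[3] = max(3+10-2, 10+3-2, 14+0) = 14
v[4] = max(3+14-2, 10+10-2, 14+3-2, 19+0) = 19
v[5] = max(3+19-2, 10+14-2, 14+10-2, 19+3-2, 23+0) = 23
v[6] = max(3+23-2, 10+19-2, 14+14-2, 19+10-2, 23+3-2, 12+0) = 27
One optimal plan: pieces 4 + 2 (1 cut) → €29 − €2 = €27.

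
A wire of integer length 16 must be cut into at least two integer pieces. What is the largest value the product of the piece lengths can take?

324

Let m[k] be the best product for length k (with at least one cut). For each first piece i, the rest contributes max(k−i, m[k−i]).
m[2] = 1*max(1,0) = 1*1 = 1
m[3] = 1*max(2,1) = 1*2 = 2
m[4] = 2*max(2,1) = 2*2 = 4
m[5] = 2*max(3,2) = 2*3 = 6
m[6] = 3*max(3,2) = 3*3 = 9
m[7] = 2*max(5,6) = 2*6 = 12
m[8] = 2*max(6,9) = 2*9 = 18
m[9] = 3*max(6,9) = 3*9 = 27
m[10] = 2*max(8,18) = 2*18 = 36
m[11] = 2*max(9,27) = 2*27 = 54
m[12] = 3*max(9,27) = 3*27 = 81
m[13] = 2*max(11,54) = 2*54 = 108
m[14] = 2*max(12,81) = 2*81 = 162
m[15] = 3*max(12,81) = 3*81 = 243
m[16] = 2*max(14,162) = 2*162 = 324
One optimal split: 3 + 3 + 3 + 3 + 2 + 2; product 3*3*3*3*2*2 = 324.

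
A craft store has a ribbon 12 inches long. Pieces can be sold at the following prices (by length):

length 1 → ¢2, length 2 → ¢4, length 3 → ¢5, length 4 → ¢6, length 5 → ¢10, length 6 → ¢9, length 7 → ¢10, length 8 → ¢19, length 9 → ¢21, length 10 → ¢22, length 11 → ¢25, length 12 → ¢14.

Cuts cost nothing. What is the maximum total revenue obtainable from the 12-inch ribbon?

27

Let R[k] be the best obtainable value from length k. For each k, try every first piece i and keep the best of price[i] + R[k−i].
R[1] = 2
R[2] = 4  (first piece 1, then R[1]=2)
R[3] = 6  (first piece 1, then R[2]=4)
R[4] = 8  (first piece 1, then R[3]=6)
R[5] = 10  (first piece 1, then R[4]=8)
R[6] = 12  (first piece 1, then R[5]=10)
R[7] = 14  (first piece 1, then R[6]=12)
R[8] = 19
R[9] = 21  (first piece 1, then R[8]=19)
R[10] = 23  (first piece 1, then R[9]=21)
R[11] = 25  (first piece 1, then R[10]=23)
R[12] = 27  (first piece 1, then R[11]=25)
One optimal cutting: 8 + 1 + 1 + 1 + 1 → ¢19 + ¢2 + ¢2 + ¢2 + ¢2 = ¢27.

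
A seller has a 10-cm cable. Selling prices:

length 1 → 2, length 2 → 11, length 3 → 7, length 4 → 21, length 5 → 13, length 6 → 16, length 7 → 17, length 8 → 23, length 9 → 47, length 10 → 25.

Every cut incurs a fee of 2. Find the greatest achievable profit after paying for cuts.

49

Let net[k] be the best obtainable value from length k. For each k, try every first piece i and keep the best of price[i] + net[k−i] minus the 2 cut fee when i<k.
net[1] = 2
net[2] = max(2+2-2, 11+0) = 11
net[3] = max(2+11-2, 11+2-2, 7+0) = 11
net[4] = max(2+11-2, 11+11-2, 7+2-2, 21+0) = 21
net[5] = max(2+21-2, 11+11-2, 7+11-2, 21+2-2, 13+0) = 21
net[6] = max(2+21-2, 11+21-2, 7+11-2, 21+11-2, 13+2-2, 16+0) = 30
net[7] = max(2+30-2, 11+21-2, 7+21-2, …, 16+2-2, 17+0) = 30
net[8] = max(2+30-2, 11+30-2, 7+21-2, …, 17+2-2, 23+0) = 40
net[9] = max(2+40-2, 11+30-2, 7+30-2, …, 23+2-2, 47+0) = 47
net[10] = max(2+47-2, 11+40-2, 7+30-2, …, 47+2-2, 25+0) = 49
One optimal plan: pieces 4 + 4 + 2 (2 cuts) → 53 − 4 = 49.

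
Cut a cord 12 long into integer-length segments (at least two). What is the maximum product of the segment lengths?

Define g[k] = max over 1≤i<k of i · max(k−i, g[k−i]); the inner max lets the remainder stay uncut if that's better.
Small cases: g[2]=1, g[3]=2, g[4]=4, g[5]=6.
g[6] = 3*max(3,2) = 3*3 = 9
g[7] = 2*max(5,6) = 2*6 = 12
g[8] = 2*max(6,9) = 2*9 = 18
g[9] = 3*max(6,9) = 3*9 = 27
g[10] = 2*max(8,18) = 2*18 = 36
g[11] = 2*max(9,27) = 2*27 = 54
g[12] = 3*max(9,27) = 3*27 = 81
One optimal split: 3 + 3 + 3 + 3; product 3*3*3*3 = 81.

81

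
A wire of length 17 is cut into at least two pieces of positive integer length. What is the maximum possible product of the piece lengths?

Fill g[k] for k=2..17: at each k try every first piece i and multiply by the better of (k−i) uncut or g[k−i].
g[2] = 1×max(1,0) = 1×1 = 1
g[3] = max(1×2, 2×1) = 2
g[4] = max(1×3, 2×2, 3×1) = 4
g[5] = max(1×4, 2×3, 3×2, 4×1) = 6
g[6] = max(1×6, 2×4, 3×3, 4×2, 5×1) = 9
g[7] = max(1×9, 2×6, 3×4, 4×3, 5×2, 6×1) = 12
g[8] = max(1×12, 2×9, 3×6, …, 6×2, 7×1) = 18
g[9] = max(1×18, 2×12, 3×9, …, 7×2, 8×1) = 27
g[10] = max(1×27, 2×18, 3×12, …, 8×2, 9×1) = 36
g[11] = max(1×36, 2×27, 3×18, …, 9×2, 10×1) = 54
g[12] = max(1×54, 2×36, 3×27, …, 10×2, 11×1) = 81
g[13] = max(1×81, 2×54, 3×36, …, 11×2, 12×1) = 108
g[14] = max(1×108, 2×81, 3×54, …, 12×2, 13×1) = 162
g[15] = max(1×162, 2×108, 3×81, …, 13×2, 14×1) = 243
g[16] = max(1×243, 2×162, 3×108, …, 14×2, 15×1) = 324
g[17] = max(1×324, 2×243, 3×162, …, 15×2, 16×1) = 486
One optimal split: 3 + 3 + 3 + 3 + 3 + 2; product 3×3×3×3×3×2 = 486.

486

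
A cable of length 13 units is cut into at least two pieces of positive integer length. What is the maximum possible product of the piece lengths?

Let P[k] be the best product for length k (with at least one cut). For each first piece i, the rest contributes max(k−i, P[k−i]).
P[2] = 1·max(1,0) = 1·1 = 1
P[3] = 1·max(2,1) = 1·2 = 2
P[4] = 2·max(2,1) = 2·2 = 4
P[5] = 2·max(3,2) = 2·3 = 6
P[6] = 3·max(3,2) = 3·3 = 9
P[7] = 2·max(5,6) = 2·6 = 12
P[8] = 2·max(6,9) = 2·9 = 18
P[9] = 3·max(6,9) = 3·9 = 27
P[10] = 2·max(8,18) = 2·18 = 36
P[11] = 2·max(9,27) = 2·27 = 54
P[12] = 3·max(9,27) = 3·27 = 81
P[13] = 2·max(11,54) = 2·54 = 108
One optimal split: 3 + 3 + 3 + 2 + 2; product 3·3·3·2·2 = 108.

108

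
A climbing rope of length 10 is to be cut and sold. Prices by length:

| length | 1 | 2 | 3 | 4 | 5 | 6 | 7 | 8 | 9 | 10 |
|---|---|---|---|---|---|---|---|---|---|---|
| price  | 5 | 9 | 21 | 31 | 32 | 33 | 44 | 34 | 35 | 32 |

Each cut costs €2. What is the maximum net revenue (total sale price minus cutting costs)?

Build net[k] bottom-up: net[k] = max over allowed piece i of (p[i] + net[k−i]) − 2 per cut.
net[1] = 5
net[2] = 9
net[3] = 21
net[4] = 31
net[5] = 34  (first piece 1, then net[4]=31)
net[6] = 40  (first piece 3, then net[3]=21)
net[7] = 50  (first piece 3, then net[4]=31)
net[8] = 60  (first piece 4, then net[4]=31)
net[9] = 63  (first piece 1, then net[8]=60)
net[10] = 69  (first piece 3, then net[7]=50)
One optimal plan: pieces 4 + 3 + 3 (2 cuts) → €73 − €4 = €69.

69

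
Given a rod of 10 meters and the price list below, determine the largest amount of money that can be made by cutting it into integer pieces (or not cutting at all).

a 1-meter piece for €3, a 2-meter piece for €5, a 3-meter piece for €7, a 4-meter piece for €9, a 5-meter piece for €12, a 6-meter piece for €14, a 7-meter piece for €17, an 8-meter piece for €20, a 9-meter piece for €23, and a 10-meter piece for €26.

Let best[k] be the best obtainable value from length k. For each k, try every first piece i and keep the best of price[i] + best[k−i].
best[1] = 3
best[2] = 6  (first piece 1, then best[1]=3)
best[3] = 9  (first piece 1, then best[2]=6)
best[4] = 12  (first piece 1, then best[3]=9)
best[5] = 15  (first piece 1, then best[4]=12)
best[6] = 18  (first piece 1, then best[5]=15)
best[7] = 21  (first piece 1, then best[6]=18)
best[8] = 24  (first piece 1, then best[7]=21)
best[9] = 27  (first piece 1, then best[8]=24)
best[10] = 30  (first piece 1, then best[9]=27)
One optimal cutting: 1 + 1 + 1 + 1 + 1 + 1 + 1 + 1 + 1 + 1 → €3 + €3 + €3 + €3 + €3 + €3 + €3 + €3 + €3 + €3 = €30.

30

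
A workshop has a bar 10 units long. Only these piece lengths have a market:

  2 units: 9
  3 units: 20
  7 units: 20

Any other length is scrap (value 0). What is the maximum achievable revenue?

60

Let f[k] be the best obtainable value from length k. For each k, try every first piece i and keep the best of price[i] + f[k−i].
f[1] = 0
f[2] = 9
f[3] = max(9+0, 20+0) = 20
f[4] = max(9+9, 20+0) = 20
f[5] = max(9+20, 20+9) = 29
f[6] = max(9+20, 20+20) = 40
f[7] = max(9+29, 20+20, 20+0) = 40
f[8] = max(9+40, 20+29, 20+0) = 49
f[9] = max(9+40, 20+40, 20+9) = 60
f[10] = max(9+49, 20+40, 20+20) = 60
One optimal cutting: pieces 3 + 3 + 3 with 1 unit of scrap → 60.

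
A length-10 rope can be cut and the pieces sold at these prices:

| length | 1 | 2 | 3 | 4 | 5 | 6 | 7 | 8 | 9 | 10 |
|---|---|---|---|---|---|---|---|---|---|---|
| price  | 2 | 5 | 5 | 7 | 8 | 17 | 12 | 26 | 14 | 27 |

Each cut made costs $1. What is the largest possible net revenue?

30

Build net[k] bottom-up: net[k] = max over allowed piece i of (p[i] + net[k−i]) − 1 per cut.
net[1] = 2
net[2] = max(2+2-1, 5+0) = 5
net[3] = max(2+5-1, 5+2-1, 5+0) = 6
net[4] = max(2+6-1, 5+5-1, 5+2-1, 7+0) = 9
net[5] = max(2+9-1, 5+6-1, 5+5-1, 7+2-1, 8+0) = 10
net[6] = max(2+10-1, 5+9-1, 5+6-1, 7+5-1, 8+2-1, 17+0) = 17
net[7] = max(2+17-1, 5+10-1, 5+9-1, …, 17+2-1, 12+0) = 18
net[8] = max(2+18-1, 5+17-1, 5+10-1, …, 12+2-1, 26+0) = 26
net[9] = max(2+26-1, 5+18-1, 5+17-1, …, 26+2-1, 14+0) = 27
net[10] = max(2+27-1, 5+26-1, 5+18-1, …, 14+2-1, 27+0) = 30
One optimal plan: pieces 8 + 2 (1 cut) → $31 − $1 = $30.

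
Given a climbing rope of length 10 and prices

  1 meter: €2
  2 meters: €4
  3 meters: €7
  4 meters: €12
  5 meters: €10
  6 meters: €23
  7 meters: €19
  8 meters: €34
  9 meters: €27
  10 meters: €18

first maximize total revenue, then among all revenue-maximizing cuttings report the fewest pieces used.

Build r[k] bottom-up: r[k] = max over allowed piece i of (p[i] + r[k−i]).
r[1] = 2
r[2] = 4  (first piece 1, then r[1]=2)
r[3] = 7
r[4] = 12
r[5] = 14  (first piece 1, then r[4]=12)
r[6] = 23
r[7] = 25  (first piece 1, then r[6]=23)
r[8] = 34
r[9] = 36  (first piece 1, then r[8]=34)
r[10] = 38  (first piece 1, then r[9]=36)
Maximum revenue is €38.
Now minimize piece count subject to staying optimal: for each k, pieces[k] = 1 + min over i with p[i]+r[k−i]=r[k] of pieces[k−i].
pieces[7] = 2
pieces[8] = 1
pieces[9] = 2
pieces[10] = 2

2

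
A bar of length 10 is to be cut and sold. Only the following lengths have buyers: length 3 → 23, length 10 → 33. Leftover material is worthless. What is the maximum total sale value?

69

Let r[k] be the best obtainable value from length k. For each k, try every first piece i and keep the best of price[i] + r[k−i].
r[1] = 0
r[2] = 0
r[3] = 23
r[4] = 23
r[5] = 23
r[6] = 46  (first piece 3, then r[3]=23)
r[7] = 46
r[8] = 46
r[9] = 69  (first piece 3, then r[6]=46)
r[10] = 69
One optimal cutting: pieces 3 + 3 + 3 with 1 cm of scrap → 69.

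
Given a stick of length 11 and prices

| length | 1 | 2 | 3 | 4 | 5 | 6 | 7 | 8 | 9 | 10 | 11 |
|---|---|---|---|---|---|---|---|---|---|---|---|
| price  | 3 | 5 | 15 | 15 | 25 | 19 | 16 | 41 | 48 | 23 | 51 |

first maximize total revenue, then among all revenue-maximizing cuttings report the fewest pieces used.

2

Build r[k] bottom-up: r[k] = max over allowed piece i of (p[i] + r[k−i]).
r[1] = 3
r[2] = 6  (first piece 1, then r[1]=3)
r[3] = 15
r[4] = 18  (first piece 1, then r[3]=15)
r[5] = 25
r[6] = 30  (first piece 3, then r[3]=15)
r[7] = 33  (first piece 1, then r[6]=30)
r[8] = 41
r[9] = 48
r[10] = 51  (first piece 1, then r[9]=48)
r[11] = 56  (first piece 3, then r[8]=41)
Maximum revenue is 56.
Now minimize piece count subject to staying optimal: for each k, pieces[k] = 1 + min over i with p[i]+r[k−i]=r[k] of pieces[k−i].
pieces[8] = 1
pieces[9] = 1
pieces[10] = 2
pieces[11] = 2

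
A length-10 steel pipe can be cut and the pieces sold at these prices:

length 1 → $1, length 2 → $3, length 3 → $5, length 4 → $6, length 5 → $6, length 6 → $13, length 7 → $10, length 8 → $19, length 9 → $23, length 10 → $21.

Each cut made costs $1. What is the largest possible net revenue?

23

Let net[k] be the best obtainable value from length k. For each k, try every first piece i and keep the best of price[i] + net[k−i] minus the 1 cut fee when i<k.
net[1] = 1
net[2] = 3
net[3] = 5
net[4] = 6
net[5] = 7  (first piece 2, then net[3]=5)
net[6] = 13
net[7] = 13  (first piece 1, then net[6]=13)
net[8] = 19
net[9] = 23
net[10] = 23  (first piece 1, then net[9]=23)
One optimal plan: pieces 9 + 1 (1 cut) → $24 − $1 = $23.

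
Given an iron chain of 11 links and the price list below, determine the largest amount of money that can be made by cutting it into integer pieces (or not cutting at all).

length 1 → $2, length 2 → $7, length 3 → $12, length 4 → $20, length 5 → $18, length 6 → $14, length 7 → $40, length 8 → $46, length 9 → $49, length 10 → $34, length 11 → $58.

Consider every possible first cut. R[k] is the best of p[i]+R[k−i] over all sellable i≤k.
R[1] = 2
R[2] = 7
R[3] = 12
R[4] = 20
R[5] = 22  (first piece 1, then R[4]=20)
R[6] = 27  (first piece 2, then R[4]=20)
R[7] = 40
R[8] = 46
R[9] = 49
R[10] = 53  (first piece 2, then R[8]=46)
R[11] = 60  (first piece 4, then R[7]=40)
One optimal cutting: 7 + 4 → $40 + $20 = $60.

60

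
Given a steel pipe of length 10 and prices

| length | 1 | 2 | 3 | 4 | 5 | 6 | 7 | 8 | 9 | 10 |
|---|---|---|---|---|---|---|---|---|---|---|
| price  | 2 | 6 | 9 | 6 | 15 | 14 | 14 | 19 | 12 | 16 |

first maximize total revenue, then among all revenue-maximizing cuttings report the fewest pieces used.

Build r[k] bottom-up: r[k] = max over allowed piece i of (p[i] + r[k−i]).
r[1] = 2
r[2] = 6
r[3] = 9
r[4] = 12  (first piece 2, then r[2]=6)
r[5] = 15  (first piece 2, then r[3]=9)
r[6] = 18  (first piece 2, then r[4]=12)
r[7] = 21  (first piece 2, then r[5]=15)
r[8] = 24  (first piece 2, then r[6]=18)
r[9] = 27  (first piece 2, then r[7]=21)
r[10] = 30  (first piece 2, then r[8]=24)
Maximum revenue is $30.
Now minimize piece count subject to staying optimal: for each k, pieces[k] = 1 + min over i with p[i]+r[k−i]=r[k] of pieces[k−i].
pieces[7] = 2
pieces[8] = 2
pieces[9] = 3
pieces[10] = 2

2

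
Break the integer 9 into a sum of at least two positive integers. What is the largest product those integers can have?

27

Define f[k] = max over 1≤i<k of i · max(k−i, f[k−i]); the inner max lets the remainder stay uncut if that's better.
Small cases: f[2]=1, f[3]=2, f[4]=4.
f[5] = 2·max(3,2) = 2·3 = 6
f[6] = 3·max(3,2) = 3·3 = 9
f[7] = 2·max(5,6) = 2·6 = 12
f[8] = 2·max(6,9) = 2·9 = 18
f[9] = 3·max(6,9) = 3·9 = 27
One optimal split: 3 + 3 + 3; product 3·3·3 = 27.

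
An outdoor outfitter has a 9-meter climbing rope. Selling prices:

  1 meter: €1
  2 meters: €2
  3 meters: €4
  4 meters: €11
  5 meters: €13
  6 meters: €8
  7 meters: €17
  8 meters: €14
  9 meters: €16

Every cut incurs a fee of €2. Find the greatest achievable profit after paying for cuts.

22

Let net[k] be the best obtainable value from length k. For each k, try every first piece i and keep the best of price[i] + net[k−i] minus the 2 cut fee when i<k.
net[1] = 1
net[2] = 2
net[3] = 4
net[4] = 11
net[5] = 13
net[6] = 12  (first piece 1, then net[5]=13)
net[7] = 17
net[8] = 20  (first piece 4, then net[4]=11)
net[9] = 22  (first piece 4, then net[5]=13)
One optimal plan: pieces 5 + 4 (1 cut) → €24 − €2 = €22.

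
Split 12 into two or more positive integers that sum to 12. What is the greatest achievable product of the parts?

Fill prod[k] for k=2..12: at each k try every first piece i and multiply by the better of (k−i) uncut or prod[k−i].
prod[2] = 1*max(1,0) = 1*1 = 1
prod[3] = 1*max(2,1) = 1*2 = 2
prod[4] = 2*max(2,1) = 2*2 = 4
prod[5] = 2*max(3,2) = 2*3 = 6
prod[6] = 3*max(3,2) = 3*3 = 9
prod[7] = 2*max(5,6) = 2*6 = 12
prod[8] = 2*max(6,9) = 2*9 = 18
prod[9] = 3*max(6,9) = 3*9 = 27
prod[10] = 2*max(8,18) = 2*18 = 36
prod[11] = 2*max(9,27) = 2*27 = 54
prod[12] = 3*max(9,27) = 3*27 = 81
One optimal split: 3 + 3 + 3 + 3; product 3*3*3*3 = 81.

81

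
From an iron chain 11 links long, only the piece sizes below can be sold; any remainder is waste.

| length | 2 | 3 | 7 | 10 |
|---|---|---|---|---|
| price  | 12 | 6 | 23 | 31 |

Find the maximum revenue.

Build r[k] bottom-up: r[k] = max over allowed piece i of (p[i] + r[k−i]).
r[1] = 0
r[2] = 12
r[3] = 12
r[4] = 24  (first piece 2, then r[2]=12)
r[5] = 24
r[6] = 36  (first piece 2, then r[4]=24)
r[7] = 36
r[8] = 48  (first piece 2, then r[6]=36)
r[9] = 48
r[10] = 60  (first piece 2, then r[8]=48)
r[11] = 60
One optimal cutting: pieces 2 + 2 + 2 + 2 + 2 with 1 link of scrap → $60.

60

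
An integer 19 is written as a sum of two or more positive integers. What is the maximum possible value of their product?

972

Fill prod[k] for k=2..19: at each k try every first piece i and multiply by the better of (k−i) uncut or prod[k−i].
Small cases: prod[2]=1, prod[3]=2, prod[4]=4, prod[5]=6, prod[6]=9, prod[7]=12, prod[8]=18, prod[9]=27, prod[10]=36, prod[11]=54.
prod[12] = 3*max(9,27) = 3*27 = 81
prod[13] = 2*max(11,54) = 2*54 = 108
prod[14] = 2*max(12,81) = 2*81 = 162
prod[15] = 3*max(12,81) = 3*81 = 243
prod[16] = 2*max(14,162) = 2*162 = 324
prod[17] = 2*max(15,243) = 2*243 = 486
prod[18] = 3*max(15,243) = 3*243 = 729
prod[19] = 2*max(17,486) = 2*486 = 972
One optimal split: 3 + 3 + 3 + 3 + 3 + 2 + 2; product 3*3*3*3*3*2*2 = 972.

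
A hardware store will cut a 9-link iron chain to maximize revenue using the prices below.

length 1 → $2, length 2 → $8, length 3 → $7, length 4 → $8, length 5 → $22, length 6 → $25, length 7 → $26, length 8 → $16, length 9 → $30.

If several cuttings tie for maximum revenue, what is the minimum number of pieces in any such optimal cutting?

3

Consider every possible first cut. r[k] is the best of p[i]+r[k−i] over all sellable i≤k.
r[1] = 2
r[2] = max(2+2, 8+0) = 8
r[3] = max(2+8, 8+2, 7+0) = 10
r[4] = max(2+10, 8+8, 7+2, 8+0) = 16
r[5] = max(2+16, 8+10, 7+8, 8+2, 22+0) = 22
r[6] = max(2+22, 8+16, 7+10, 8+8, 22+2, 25+0) = 25
r[7] = max(2+25, 8+22, 7+16, …, 25+2, 26+0) = 30
r[8] = max(2+30, 8+25, 7+22, …, 26+2, 16+0) = 33
r[9] = max(2+33, 8+30, 7+25, …, 16+2, 30+0) = 38
Maximum revenue is $38.
Now minimize piece count subject to staying optimal: for each k, pieces[k] = 1 + min over i with p[i]+r[k−i]=r[k] of pieces[k−i].
pieces[6] = 1
pieces[7] = 2
pieces[8] = 2
pieces[9] = 3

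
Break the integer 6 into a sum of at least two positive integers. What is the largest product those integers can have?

Let f[k] be the best product for length k (with at least one cut). For each first piece i, the rest contributes max(k−i, f[k−i]).
f[2] = 1·max(1,0) = 1·1 = 1
f[3] = max(1·2, 2·1) = 2
f[4] = max(1·3, 2·2, 3·1) = 4
f[5] = max(1·4, 2·3, 3·2, 4·1) = 6
f[6] = max(1·6, 2·4, 3·3, 4·2, 5·1) = 9
One optimal split: 3 + 3; product 3·3 = 9.

9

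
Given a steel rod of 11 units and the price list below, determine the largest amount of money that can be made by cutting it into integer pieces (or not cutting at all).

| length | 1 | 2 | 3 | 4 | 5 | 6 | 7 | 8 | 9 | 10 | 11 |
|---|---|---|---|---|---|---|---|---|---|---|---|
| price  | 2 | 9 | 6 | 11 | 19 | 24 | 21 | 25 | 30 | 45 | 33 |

47

Let v[k] be the best obtainable value from length k. For each k, try every first piece i and keep the best of price[i] + v[k−i].
v[1] = 2
v[2] = 9
v[3] = 11  (first piece 1, then v[2]=9)
v[4] = 18  (first piece 2, then v[2]=9)
v[5] = 20  (first piece 1, then v[4]=18)
v[6] = 27  (first piece 2, then v[4]=18)
v[7] = 29  (first piece 1, then v[6]=27)
v[8] = 36  (first piece 2, then v[6]=27)
v[9] = 38  (first piece 1, then v[8]=36)
v[10] = 45  (first piece 2, then v[8]=36)
v[11] = 47  (first piece 1, then v[10]=45)
One optimal cutting: 2 + 2 + 2 + 2 + 2 + 1 → $9 + $9 + $9 + $9 + $9 + $2 = $47.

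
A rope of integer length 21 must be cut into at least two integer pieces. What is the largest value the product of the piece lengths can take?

Fill m[k] for k=2..21: at each k try every first piece i and multiply by the better of (k−i) uncut or m[k−i].
m[2] = 1×max(1,0) = 1×1 = 1
m[3] = 1×max(2,1) = 1×2 = 2
m[4] = 2×max(2,1) = 2×2 = 4
m[5] = 2×max(3,2) = 2×3 = 6
m[6] = 3×max(3,2) = 3×3 = 9
m[7] = 2×max(5,6) = 2×6 = 12
m[8] = 2×max(6,9) = 2×9 = 18
m[9] = 3×max(6,9) = 3×9 = 27
m[10] = 2×max(8,18) = 2×18 = 36
m[11] = 2×max(9,27) = 2×27 = 54
m[12] = 3×max(9,27) = 3×27 = 81
m[13] = 2×max(11,54) = 2×54 = 108
m[14] = 2×max(12,81) = 2×81 = 162
m[15] = 3×max(12,81) = 3×81 = 243
m[16] = 2×max(14,162) = 2×162 = 324
m[17] = 2×max(15,243) = 2×243 = 486
m[18] = 3×max(15,243) = 3×243 = 729
m[19] = 2×max(17,486) = 2×486 = 972
m[20] = 2×max(18,729) = 2×729 = 1458
m[21] = 3×max(18,729) = 3×729 = 2187
One optimal split: 3 + 3 + 3 + 3 + 3 + 3 + 3; product 3×3×3×3×3×3×3 = 2187.

2187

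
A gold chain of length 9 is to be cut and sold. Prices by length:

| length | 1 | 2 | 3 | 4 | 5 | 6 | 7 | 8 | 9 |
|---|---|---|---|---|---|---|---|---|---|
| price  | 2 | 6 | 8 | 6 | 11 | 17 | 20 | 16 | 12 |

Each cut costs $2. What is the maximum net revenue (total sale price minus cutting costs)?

24

Let v[k] be the best obtainable value from length k. For each k, try every first piece i and keep the best of price[i] + v[k−i] minus the 2 cut fee when i<k.
v[1] = 2
v[2] = max(2+2-2, 6+0) = 6
v[3] = max(2+6-2, 6+2-2, 8+0) = 8
v[4] = max(2+8-2, 6+6-2, 8+2-2, 6+0) = 10
v[5] = max(2+10-2, 6+8-2, 8+6-2, 6+2-2, 11+0) = 12
v[6] = max(2+12-2, 6+10-2, 8+8-2, 6+6-2, 11+2-2, 17+0) = 17
v[7] = max(2+17-2, 6+12-2, 8+10-2, …, 17+2-2, 20+0) = 20
v[8] = max(2+20-2, 6+17-2, 8+12-2, …, 20+2-2, 16+0) = 21
v[9] = max(2+21-2, 6+20-2, 8+17-2, …, 16+2-2, 12+0) = 24
One optimal plan: pieces 7 + 2 (1 cut) → $26 − $2 = $24.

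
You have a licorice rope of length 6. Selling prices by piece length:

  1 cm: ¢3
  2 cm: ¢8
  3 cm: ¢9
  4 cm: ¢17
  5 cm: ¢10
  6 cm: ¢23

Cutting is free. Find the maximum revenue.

25

Let v[k] be the best obtainable value from length k. For each k, try every first piece i and keep the best of price[i] + v[k−i].
v[1] = 3
v[2] = 8
v[3] = 11  (first piece 1, then v[2]=8)
v[4] = 17
v[5] = 20  (first piece 1, then v[4]=17)
v[6] = 25  (first piece 2, then v[4]=17)
One optimal cutting: 4 + 2 → ¢17 + ¢8 = ¢25.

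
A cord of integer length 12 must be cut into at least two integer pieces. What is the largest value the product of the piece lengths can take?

81

Let m[k] be the best product for length k (with at least one cut). For each first piece i, the rest contributes max(k−i, m[k−i]).
m[2] = 1*max(1,0) = 1*1 = 1
m[3] = 1*max(2,1) = 1*2 = 2
m[4] = 2*max(2,1) = 2*2 = 4
m[5] = 2*max(3,2) = 2*3 = 6
m[6] = 3*max(3,2) = 3*3 = 9
m[7] = 2*max(5,6) = 2*6 = 12
m[8] = 2*max(6,9) = 2*9 = 18
m[9] = 3*max(6,9) = 3*9 = 27
m[10] = 2*max(8,18) = 2*18 = 36
m[11] = 2*max(9,27) = 2*27 = 54
m[12] = 3*max(9,27) = 3*27 = 81
One optimal split: 3 + 3 + 3 + 3; product 3*3*3*3 = 81.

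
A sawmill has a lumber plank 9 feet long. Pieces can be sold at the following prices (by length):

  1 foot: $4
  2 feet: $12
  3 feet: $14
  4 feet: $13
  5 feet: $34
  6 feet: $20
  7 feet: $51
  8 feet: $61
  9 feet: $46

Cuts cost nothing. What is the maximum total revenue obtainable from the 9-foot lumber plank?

Let r[k] be the best obtainable value from length k. For each k, try every first piece i and keep the best of price[i] + r[k−i].
r[1] = 4
r[2] = max(4+4, 12+0) = 12
r[3] = max(4+12, 12+4, 14+0) = 16
r[4] = max(4+16, 12+12, 14+4, 13+0) = 24
r[5] = max(4+24, 12+16, 14+12, 13+4, 34+0) = 34
r[6] = max(4+34, 12+24, 14+16, 13+12, 34+4, 20+0) = 38
r[7] = max(4+38, 12+34, 14+24, …, 20+4, 51+0) = 51
r[8] = max(4+51, 12+38, 14+34, …, 51+4, 61+0) = 61
r[9] = max(4+61, 12+51, 14+38, …, 61+4, 46+0) = 65
One optimal cutting: 8 + 1 → $61 + $4 = $65.

65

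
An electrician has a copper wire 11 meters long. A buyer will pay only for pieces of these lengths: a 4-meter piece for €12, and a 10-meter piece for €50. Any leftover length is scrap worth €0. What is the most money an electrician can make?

50

Build best[k] bottom-up: best[k] = max over allowed piece i of (p[i] + best[k−i]).
best[1] = 0
best[2] = 0
best[3] = 0
best[4] = 12
best[5] = 12
best[6] = 12
best[7] = 12
best[8] = 24  (first piece 4, then best[4]=12)
best[9] = 24
best[10] = max(12+12, 50+0) = 50
best[11] = max(12+12, 50+0) = 50
One optimal cutting: pieces 10 with 1 meter of scrap → €50.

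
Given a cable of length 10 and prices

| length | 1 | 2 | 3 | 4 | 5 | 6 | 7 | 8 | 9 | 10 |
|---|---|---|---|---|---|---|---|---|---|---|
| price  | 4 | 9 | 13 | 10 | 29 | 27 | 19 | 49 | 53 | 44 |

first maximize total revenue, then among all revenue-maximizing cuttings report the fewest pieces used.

2

Let r[k] be the best obtainable value from length k. For each k, try every first piece i and keep the best of price[i] + r[k−i].
r[1] = 4
r[2] = max(4+4, 9+0) = 9
r[3] = max(4+9, 9+4, 13+0) = 13
r[4] = max(4+13, 9+9, 13+4, 10+0) = 18
r[5] = max(4+18, 9+13, 13+9, 10+4, 29+0) = 29
r[6] = max(4+29, 9+18, 13+13, 10+9, 29+4, 27+0) = 33
r[7] = max(4+33, 9+29, 13+18, …, 27+4, 19+0) = 38
r[8] = max(4+38, 9+33, 13+29, …, 19+4, 49+0) = 49
r[9] = max(4+49, 9+38, 13+33, …, 49+4, 53+0) = 53
r[10] = max(4+53, 9+49, 13+38, …, 53+4, 44+0) = 58
Maximum revenue is 58.
Now minimize piece count subject to staying optimal: for each k, pieces[k] = 1 + min over i with p[i]+r[k−i]=r[k] of pieces[k−i].
pieces[7] = 2
pieces[8] = 1
pieces[9] = 1
pieces[10] = 2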